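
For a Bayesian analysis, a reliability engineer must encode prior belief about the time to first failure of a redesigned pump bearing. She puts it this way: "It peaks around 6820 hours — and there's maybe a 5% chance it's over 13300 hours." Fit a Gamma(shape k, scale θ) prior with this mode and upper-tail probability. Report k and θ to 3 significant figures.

k ≈ 7.22, θ ≈ 1100

Gamma(k,θ) with k>1 has mode (k−1)θ, so θ = 6820/(k−1).
Need P(X < 13300) = 0.95 with θ tied to k this way. Start at k = 2, θ = 6820: P(X<13300) ≈ 0.580.
Too low — raise k to concentrate. Iterating converges to k ≈ 7.22.
Then θ = 6820/(7.22−1) ≈ 1100.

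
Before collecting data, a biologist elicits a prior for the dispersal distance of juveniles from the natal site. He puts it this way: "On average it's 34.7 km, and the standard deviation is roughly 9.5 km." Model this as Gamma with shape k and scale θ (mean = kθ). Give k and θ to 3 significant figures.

For Gamma(k, scale θ): mean = kθ, variance = kθ², so CV = 1/√k.
CV = SD/mean = 9.5/34.7 = 0.2738, hence k = 1/CV² = 13.3.
Then θ = mean/k = 34.7/13.3 = 2.6.

k ≈ 13.3, θ ≈ 2.6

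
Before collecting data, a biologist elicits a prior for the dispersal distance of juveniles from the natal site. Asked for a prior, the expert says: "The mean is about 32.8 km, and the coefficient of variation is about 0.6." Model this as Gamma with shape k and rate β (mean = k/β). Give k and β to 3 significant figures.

For Gamma(k, rate β): mean = k/β, variance = k/β², so CV = 1/√k.
CV = 0.6, hence k = 1/CV² = 2.78.
Then β = k/mean = 2.78/32.8 = 0.0847.

k ≈ 2.78, β ≈ 0.0847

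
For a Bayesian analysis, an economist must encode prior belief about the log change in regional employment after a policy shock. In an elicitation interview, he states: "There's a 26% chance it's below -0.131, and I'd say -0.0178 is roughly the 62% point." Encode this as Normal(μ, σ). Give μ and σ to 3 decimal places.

For Normal(μ,σ), the p-quantile is μ + z_p·σ. Here z_{0.26} = -0.6433, z_{0.62} = 0.3055.
So -0.131 = μ − 0.6433σ and -0.0178 = μ + 0.3055σ.
Subtracting: σ = (-0.0178 − -0.131)/(0.3055 − (-0.6433)) = 0.119.
Then μ = -0.131 − (-0.6433)·0.119 = -0.054.

μ = -0.054, σ = 0.119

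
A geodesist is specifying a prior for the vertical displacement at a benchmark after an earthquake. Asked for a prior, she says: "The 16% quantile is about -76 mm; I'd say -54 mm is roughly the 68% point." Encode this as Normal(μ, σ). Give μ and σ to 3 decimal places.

For Normal(μ,σ), the p-quantile is μ + z_p·σ. Here z_{0.16} = -0.9945, z_{0.68} = 0.4677.
So -76 = μ − 0.9945σ and -54 = μ + 0.4677σ.
Subtracting: σ = (-54 − -76)/(0.4677 − (-0.9945)) = 15.046.
Then μ = -76 − (-0.9945)·15.046 = -61.037.

μ = -61.037, σ = 15.046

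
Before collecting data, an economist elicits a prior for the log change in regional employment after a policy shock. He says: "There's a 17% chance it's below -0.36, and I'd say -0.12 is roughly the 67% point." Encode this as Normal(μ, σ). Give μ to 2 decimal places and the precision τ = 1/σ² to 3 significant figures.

The p-quantile of Normal(μ,σ) is μ + z_p·σ, with z_{0.17} = -0.9542 and z_{0.67} = 0.4399.
Eliminate σ: μ = (z₂·x₁ − z₁·x₂)/(z₂ − z₁) = (0.4399·-0.36 − (-0.9542)·-0.12)/1.394 = -0.20.
Then σ = (x₂ − x₁)/(z₂ − z₁) = (-0.12 − -0.36)/1.394 = 0.17.
Precision τ = 1/σ² = 1/0.1722² = 33.7.

μ = -0.20, τ = 33.7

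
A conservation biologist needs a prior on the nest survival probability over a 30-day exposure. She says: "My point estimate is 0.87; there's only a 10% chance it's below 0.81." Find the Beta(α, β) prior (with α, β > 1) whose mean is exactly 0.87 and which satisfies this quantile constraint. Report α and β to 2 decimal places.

With mean 0.87 fixed, write α = 0.87s, β = 0.13s where s = α+β.
Need P(θ < 0.81) = 0.1 under Beta(0.87s, 0.13s). Normal approximation: (q−m)/√(m(1−m)/s) ≈ z_{0.1} = -1.28, so s ≈ 0.87·0.13·(-1.28)²/(0.81−0.87)² = 51.6.
At s = 51.6: P(θ<0.81) ≈ 0.107. Adjusting to match 0.1 gives s ≈ 55.23.
So α = 0.87·55.23 ≈ 48.05, β = 0.13·55.23 ≈ 7.18.

α ≈ 48.05, β ≈ 7.18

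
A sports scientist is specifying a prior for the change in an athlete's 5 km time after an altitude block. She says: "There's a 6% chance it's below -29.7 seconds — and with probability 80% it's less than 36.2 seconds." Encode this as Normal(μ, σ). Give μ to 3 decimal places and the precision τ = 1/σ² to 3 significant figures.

The p-quantile of Normal(μ,σ) is μ + z_p·σ, with z_{0.06} = -1.555 and z_{0.8} = 0.8416.
Eliminate σ: μ = (z₂·x₁ − z₁·x₂)/(z₂ − z₁) = (0.8416·-29.7 − (-1.555)·36.2)/2.396 = 13.056.
Then σ = (x₂ − x₁)/(z₂ − z₁) = (36.2 − -29.7)/2.396 = 27.500.
Precision τ = 1/σ² = 1/27.5² = 0.00132.

μ = 13.056, τ = 0.00132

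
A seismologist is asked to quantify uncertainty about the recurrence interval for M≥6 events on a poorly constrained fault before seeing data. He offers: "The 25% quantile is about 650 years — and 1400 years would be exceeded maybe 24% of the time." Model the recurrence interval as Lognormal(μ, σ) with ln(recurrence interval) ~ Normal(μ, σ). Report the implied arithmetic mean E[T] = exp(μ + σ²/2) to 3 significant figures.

E[T] ≈ 1100 years

If T ~ Lognormal(μ,σ) then ln T ~ Normal(μ,σ), so the p-quantile of ln T is μ + z_p·σ.
ln(650) = 6.477 and ln(1400) = 7.244; z_{0.25} = -0.6745, z_{0.76} = 0.7063.
σ = (7.244 − 6.477)/(0.7063 − (-0.6745)) = 0.556.
μ = 6.477 − (-0.6745)·0.556 = 6.852.
E[T] = exp(μ + σ²/2) = exp(6.852 + 0.1544) = 1100 years.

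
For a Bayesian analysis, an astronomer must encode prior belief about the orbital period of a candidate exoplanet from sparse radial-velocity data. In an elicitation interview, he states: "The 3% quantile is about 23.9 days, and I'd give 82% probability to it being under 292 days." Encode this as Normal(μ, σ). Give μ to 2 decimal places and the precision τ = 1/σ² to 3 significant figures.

The p-quantile of Normal(μ,σ) is μ + z_p·σ, with z_{0.03} = -1.881 and z_{0.82} = 0.9154.
Eliminate σ: μ = (z₂·x₁ − z₁·x₂)/(z₂ − z₁) = (0.9154·23.9 − (-1.881)·292)/2.796 = 204.23.
Then σ = (x₂ − x₁)/(z₂ − z₁) = (292 − 23.9)/2.796 = 95.88.
Precision τ = 1/σ² = 1/95.88² = 0.000109.

μ = 204.23, τ = 0.000109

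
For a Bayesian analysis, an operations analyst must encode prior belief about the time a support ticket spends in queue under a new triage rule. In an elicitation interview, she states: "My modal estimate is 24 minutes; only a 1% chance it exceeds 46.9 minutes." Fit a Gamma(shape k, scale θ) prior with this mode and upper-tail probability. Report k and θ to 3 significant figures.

k ≈ 12, θ ≈ 2.18

Gamma(k,θ) with k>1 has mode (k−1)θ, so θ = 24/(k−1).
Need P(X < 46.9) = 0.99 with θ tied to k this way. Start at k = 2, θ = 24: P(X<46.9) ≈ 0.581.
Too low — raise k to concentrate. Iterating converges to k ≈ 12.
Then θ = 24/(12−1) ≈ 2.18.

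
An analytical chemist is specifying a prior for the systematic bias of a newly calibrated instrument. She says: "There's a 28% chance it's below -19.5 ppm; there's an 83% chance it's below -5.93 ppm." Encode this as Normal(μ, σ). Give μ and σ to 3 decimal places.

For Normal(μ,σ), the p-quantile is μ + z_p·σ. Here z_{0.28} = -0.5828, z_{0.83} = 0.9542.
So -19.5 = μ − 0.5828σ and -5.93 = μ + 0.9542σ.
Subtracting: σ = (-5.93 − -19.5)/(0.9542 − (-0.5828)) = 8.829.
Then μ = -19.5 − (-0.5828)·8.829 = -14.354.

μ = -14.354, σ = 8.829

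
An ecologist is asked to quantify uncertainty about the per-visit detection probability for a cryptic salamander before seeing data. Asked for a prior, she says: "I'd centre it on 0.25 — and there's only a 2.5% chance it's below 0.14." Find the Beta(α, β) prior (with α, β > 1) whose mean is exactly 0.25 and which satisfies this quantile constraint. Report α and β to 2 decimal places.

α ≈ 12.14, β ≈ 36.41

With mean 0.25 fixed, write α = 0.25s, β = 0.75s where s = α+β.
Need P(θ < 0.14) = 0.025 under Beta(0.25s, 0.75s). Normal approximation: (q−m)/√(m(1−m)/s) ≈ z_{0.025} = -1.96, so s ≈ 0.25·0.75·(-1.96)²/(0.14−0.25)² = 59.5.
At s = 59.5: P(θ<0.14) ≈ 0.014. Adjusting to match 0.025 gives s ≈ 48.55.
So α = 0.25·48.55 ≈ 12.14, β = 0.75·48.55 ≈ 36.41.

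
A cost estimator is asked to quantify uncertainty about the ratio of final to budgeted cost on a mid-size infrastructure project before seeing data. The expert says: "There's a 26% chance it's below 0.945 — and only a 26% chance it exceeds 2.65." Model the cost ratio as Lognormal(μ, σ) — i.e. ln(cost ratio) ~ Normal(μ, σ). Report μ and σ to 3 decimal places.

If T ~ Lognormal(μ,σ) then ln T ~ Normal(μ,σ), so the p-quantile of ln T is μ + z_p·σ.
ln(0.945) = -0.05657 and ln(2.65) = 0.9746; z_{0.26} = -0.6433, z_{0.74} = 0.6433.
σ = (0.9746 − -0.05657)/(0.6433 − (-0.6433)) = 0.801.
μ = -0.05657 − (-0.6433)·0.801 = 0.459.

μ ≈ 0.459, σ ≈ 0.801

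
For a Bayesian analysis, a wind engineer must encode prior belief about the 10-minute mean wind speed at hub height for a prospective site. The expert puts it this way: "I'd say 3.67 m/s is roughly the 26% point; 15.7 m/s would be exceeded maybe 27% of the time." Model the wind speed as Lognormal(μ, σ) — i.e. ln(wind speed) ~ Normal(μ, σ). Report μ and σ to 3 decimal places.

If T ~ Lognormal(μ,σ) then ln T ~ Normal(μ,σ), so the p-quantile of ln T is μ + z_p·σ.
ln(3.67) = 1.3 and ln(15.7) = 2.754; z_{0.26} = -0.6433, z_{0.73} = 0.6128.
σ = (2.754 − 1.3)/(0.6128 − (-0.6433)) = 1.157.
μ = 1.3 − (-0.6433)·1.157 = 2.045.

μ ≈ 2.045, σ ≈ 1.157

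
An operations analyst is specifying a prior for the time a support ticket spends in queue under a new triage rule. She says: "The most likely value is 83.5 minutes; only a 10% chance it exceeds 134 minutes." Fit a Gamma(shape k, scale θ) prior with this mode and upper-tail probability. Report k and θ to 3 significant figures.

k ≈ 9.4, θ ≈ 9.94

Gamma(k,θ) with k>1 has mode (k−1)θ, so θ = 83.5/(k−1).
Need P(X < 134) = 0.9 with θ tied to k this way. Start at k = 2, θ = 83.5: P(X<134) ≈ 0.477.
Too low — raise k to concentrate. Iterating converges to k ≈ 9.4.
Then θ = 83.5/(9.4−1) ≈ 9.94.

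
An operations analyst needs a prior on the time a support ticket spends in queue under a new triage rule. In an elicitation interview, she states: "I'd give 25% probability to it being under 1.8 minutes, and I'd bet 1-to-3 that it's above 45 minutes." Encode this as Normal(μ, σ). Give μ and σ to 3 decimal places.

The p-quantile of Normal(μ,σ) is μ + z_p·σ, with z_{0.25} = -0.6745 and z_{0.75} = 0.6745.
Eliminate σ: μ = (z₂·x₁ − z₁·x₂)/(z₂ − z₁) = (0.6745·1.8 − (-0.6745)·45)/1.349 = 23.400.
Then σ = (x₂ − x₁)/(z₂ − z₁) = (45 − 1.8)/1.349 = 32.024.

μ = 23.400, σ = 32.024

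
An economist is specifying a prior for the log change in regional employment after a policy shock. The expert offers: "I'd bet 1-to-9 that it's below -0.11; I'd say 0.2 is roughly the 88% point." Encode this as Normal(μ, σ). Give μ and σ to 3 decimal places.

For Normal(μ,σ), the p-quantile is μ + z_p·σ. Here z_{0.1} = -1.282, z_{0.88} = 1.175.
So -0.11 = μ − 1.282σ and 0.2 = μ + 1.175σ.
Subtracting: σ = (0.2 − -0.11)/(1.175 − (-1.282)) = 0.126.
Then μ = -0.11 − (-1.282)·0.126 = 0.052.

μ = 0.052, σ = 0.126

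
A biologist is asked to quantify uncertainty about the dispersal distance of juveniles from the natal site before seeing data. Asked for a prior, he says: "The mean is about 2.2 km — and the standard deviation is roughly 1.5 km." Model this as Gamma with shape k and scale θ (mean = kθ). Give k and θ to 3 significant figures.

For Gamma(k, scale θ): mean = kθ, variance = kθ², so CV = 1/√k.
CV = SD/mean = 1.5/2.2 = 0.6818, hence k = 1/CV² = 2.15.
Then θ = mean/k = 2.2/2.15 = 1.02.

k ≈ 2.15, θ ≈ 1.02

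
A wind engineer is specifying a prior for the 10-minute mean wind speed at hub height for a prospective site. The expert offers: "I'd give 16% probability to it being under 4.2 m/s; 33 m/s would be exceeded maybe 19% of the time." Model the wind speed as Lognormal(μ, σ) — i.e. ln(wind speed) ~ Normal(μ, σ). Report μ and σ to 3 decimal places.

If T ~ Lognormal(μ,σ) then ln T ~ Normal(μ,σ), so the p-quantile of ln T is μ + z_p·σ.
ln(4.2) = 1.435 and ln(33) = 3.497; z_{0.16} = -0.9945, z_{0.81} = 0.8779.
σ = (3.497 − 1.435)/(0.8779 − (-0.9945)) = 1.101.
μ = 1.435 − (-0.9945)·1.101 = 2.530.

μ ≈ 2.530, σ ≈ 1.101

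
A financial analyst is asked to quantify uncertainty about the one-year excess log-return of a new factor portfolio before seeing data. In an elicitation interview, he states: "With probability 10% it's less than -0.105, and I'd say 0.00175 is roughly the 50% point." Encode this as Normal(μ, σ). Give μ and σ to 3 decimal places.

The p-quantile of Normal(μ,σ) is μ + z_p·σ, with z_{0.1} = -1.282 and z_{0.5} = 0.
Eliminate σ: μ = (z₂·x₁ − z₁·x₂)/(z₂ − z₁) = (0·-0.105 − (-1.282)·0.00175)/1.282 = 0.002.
Then σ = (x₂ − x₁)/(z₂ − z₁) = (0.00175 − -0.105)/1.282 = 0.083.

μ = 0.002, σ = 0.083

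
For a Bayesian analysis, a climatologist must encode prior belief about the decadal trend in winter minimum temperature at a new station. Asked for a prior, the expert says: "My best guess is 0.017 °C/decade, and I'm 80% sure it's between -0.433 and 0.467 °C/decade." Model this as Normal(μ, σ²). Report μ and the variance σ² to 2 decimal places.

A symmetric 80% interval runs μ ± z·σ with z = 1.282.
Half-width = 0.45, so σ = 0.45/1.282 = 0.351 and σ² = 0.12.
μ is the stated best guess, 0.02.

μ = 0.02, σ² = 0.12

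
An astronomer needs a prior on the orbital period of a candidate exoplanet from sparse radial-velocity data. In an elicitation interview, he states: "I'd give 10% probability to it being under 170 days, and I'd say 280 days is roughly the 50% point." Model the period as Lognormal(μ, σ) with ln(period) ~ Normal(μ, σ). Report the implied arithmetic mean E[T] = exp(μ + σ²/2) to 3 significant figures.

If T ~ Lognormal(μ,σ) then ln T ~ Normal(μ,σ), so the p-quantile of ln T is μ + z_p·σ.
ln(170) = 5.136 and ln(280) = 5.635; z_{0.1} = -1.282, z_{0.5} = 0.
σ = (5.635 − 5.136)/(0 − (-1.282)) = 0.389.
μ = 5.136 − (-1.282)·0.389 = 5.635.
E[T] = exp(μ + σ²/2) = exp(5.635 + 0.0758) = 302 days.

E[T] ≈ 302 days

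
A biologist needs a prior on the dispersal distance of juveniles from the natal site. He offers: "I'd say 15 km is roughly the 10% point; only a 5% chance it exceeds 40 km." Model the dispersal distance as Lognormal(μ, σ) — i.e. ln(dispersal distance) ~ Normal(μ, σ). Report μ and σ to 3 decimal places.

μ ≈ 3.138, σ ≈ 0.335

If T ~ Lognormal(μ,σ) then ln T ~ Normal(μ,σ), so the p-quantile of ln T is μ + z_p·σ.
ln(15) = 2.708 and ln(40) = 3.689; z_{0.1} = -1.282, z_{0.95} = 1.645.
σ = (3.689 − 2.708)/(1.645 − (-1.282)) = 0.335.
μ = 2.708 − (-1.282)·0.335 = 3.138.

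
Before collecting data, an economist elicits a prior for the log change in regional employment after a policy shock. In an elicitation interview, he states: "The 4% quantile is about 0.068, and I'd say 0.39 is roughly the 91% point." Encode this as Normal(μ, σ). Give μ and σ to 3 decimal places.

The p-quantile of Normal(μ,σ) is μ + z_p·σ, with z_{0.04} = -1.751 and z_{0.91} = 1.341.
Eliminate σ: μ = (z₂·x₁ − z₁·x₂)/(z₂ − z₁) = (1.341·0.068 − (-1.751)·0.39)/3.091 = 0.250.
Then σ = (x₂ − x₁)/(z₂ − z₁) = (0.39 − 0.068)/3.091 = 0.104.

μ = 0.250, σ = 0.104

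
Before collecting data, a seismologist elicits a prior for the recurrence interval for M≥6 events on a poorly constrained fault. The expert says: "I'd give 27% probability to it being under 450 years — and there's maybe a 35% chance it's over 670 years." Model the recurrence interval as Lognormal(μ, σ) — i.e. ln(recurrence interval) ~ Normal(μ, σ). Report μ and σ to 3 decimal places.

If T ~ Lognormal(μ,σ) then ln T ~ Normal(μ,σ), so the p-quantile of ln T is μ + z_p·σ.
ln(450) = 6.109 and ln(670) = 6.507; z_{0.27} = -0.6128, z_{0.65} = 0.3853.
σ = (6.507 − 6.109)/(0.3853 − (-0.6128)) = 0.399.
μ = 6.109 − (-0.6128)·0.399 = 6.354.

μ ≈ 6.354, σ ≈ 0.399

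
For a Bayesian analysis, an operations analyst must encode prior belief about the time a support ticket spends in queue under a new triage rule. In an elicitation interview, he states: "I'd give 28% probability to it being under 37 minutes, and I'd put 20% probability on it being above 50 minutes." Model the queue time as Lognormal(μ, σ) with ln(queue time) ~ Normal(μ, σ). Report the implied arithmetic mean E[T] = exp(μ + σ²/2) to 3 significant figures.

If T ~ Lognormal(μ,σ) then ln T ~ Normal(μ,σ), so the p-quantile of ln T is μ + z_p·σ.
ln(37) = 3.611 and ln(50) = 3.912; z_{0.28} = -0.5828, z_{0.8} = 0.8416.
σ = (3.912 − 3.611)/(0.8416 − (-0.5828)) = 0.211.
μ = 3.611 − (-0.5828)·0.211 = 3.734.
E[T] = exp(μ + σ²/2) = exp(3.734 + 0.0223) = 42.8 minutes.

E[T] ≈ 42.8 minutes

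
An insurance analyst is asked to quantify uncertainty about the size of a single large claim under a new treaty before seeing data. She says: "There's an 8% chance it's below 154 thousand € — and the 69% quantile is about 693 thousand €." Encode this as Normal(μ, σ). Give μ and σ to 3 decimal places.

For Normal(μ,σ), the p-quantile is μ + z_p·σ. Here z_{0.08} = -1.405, z_{0.69} = 0.4959.
So 154 = μ − 1.405σ and 693 = μ + 0.4959σ.
Subtracting: σ = (693 − 154)/(0.4959 − (-1.405)) = 283.547.
Then μ = 154 − (-1.405)·283.547 = 552.403.

μ = 552.403, σ = 283.547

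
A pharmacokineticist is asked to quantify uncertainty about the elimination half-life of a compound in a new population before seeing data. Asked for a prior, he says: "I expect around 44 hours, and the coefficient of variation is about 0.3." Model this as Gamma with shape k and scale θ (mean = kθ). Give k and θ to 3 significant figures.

k ≈ 11.1, θ ≈ 3.96

For Gamma(k, scale θ): mean = kθ, variance = kθ², so CV = 1/√k.
CV = 0.3, hence k = 1/CV² = 11.1.
Then θ = mean/k = 44/11.1 = 3.96.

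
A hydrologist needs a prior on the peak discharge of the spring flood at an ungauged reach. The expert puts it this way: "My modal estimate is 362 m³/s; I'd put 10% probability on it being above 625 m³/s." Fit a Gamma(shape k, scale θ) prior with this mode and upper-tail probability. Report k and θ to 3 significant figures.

Gamma(k,θ) with k>1 has mode (k−1)θ, so θ = 362/(k−1).
Need P(X < 625) = 0.9 with θ tied to k this way. Start at k = 2, θ = 362: P(X<625) ≈ 0.515.
Too low — raise k to concentrate. Iterating converges to k ≈ 7.36.
Then θ = 362/(7.36−1) ≈ 56.9.

k ≈ 7.36, θ ≈ 56.9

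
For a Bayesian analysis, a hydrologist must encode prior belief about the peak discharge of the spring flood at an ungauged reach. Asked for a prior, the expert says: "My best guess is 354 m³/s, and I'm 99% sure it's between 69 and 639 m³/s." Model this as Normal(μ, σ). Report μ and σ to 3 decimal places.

μ = 354.000, σ = 110.644

A symmetric 99% interval runs μ ± z·σ with z = 2.576.
Half-width = 285, so σ = 285/2.576 = 110.644.
μ is the stated best guess, 354.000.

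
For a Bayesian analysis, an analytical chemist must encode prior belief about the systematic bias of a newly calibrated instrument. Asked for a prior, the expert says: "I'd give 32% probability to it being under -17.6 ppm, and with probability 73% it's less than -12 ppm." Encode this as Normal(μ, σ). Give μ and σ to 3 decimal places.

For Normal(μ,σ), the p-quantile is μ + z_p·σ. Here z_{0.32} = -0.4677, z_{0.73} = 0.6128.
So -17.6 = μ − 0.4677σ and -12 = μ + 0.6128σ.
Subtracting: σ = (-12 − -17.6)/(0.6128 − (-0.4677)) = 5.183.
Then μ = -17.6 − (-0.4677)·5.183 = -15.176.

μ = -15.176, σ = 5.183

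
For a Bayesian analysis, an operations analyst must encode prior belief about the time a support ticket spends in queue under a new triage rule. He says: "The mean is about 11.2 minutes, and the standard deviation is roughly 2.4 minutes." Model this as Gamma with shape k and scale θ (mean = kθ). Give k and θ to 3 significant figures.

k ≈ 21.8, θ ≈ 0.514

For Gamma(k, scale θ): mean = kθ, variance = kθ², so CV = 1/√k.
CV = SD/mean = 2.4/11.2 = 0.2143, hence k = 1/CV² = 21.8.
Then θ = mean/k = 11.2/21.8 = 0.514.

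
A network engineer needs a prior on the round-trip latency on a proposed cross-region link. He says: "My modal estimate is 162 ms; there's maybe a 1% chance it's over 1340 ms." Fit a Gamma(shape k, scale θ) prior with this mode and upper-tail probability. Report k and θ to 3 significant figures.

k ≈ 1.74, θ ≈ 218

Gamma(k,θ) with k>1 has mode (k−1)θ, so θ = 162/(k−1).
Need P(X < 1340) = 0.99 with θ tied to k this way. Start at k = 2, θ = 162: P(X<1340) ≈ 0.998.
Too high — lower k to spread out. Iterating converges to k ≈ 1.74.
Then θ = 162/(1.74−1) ≈ 218.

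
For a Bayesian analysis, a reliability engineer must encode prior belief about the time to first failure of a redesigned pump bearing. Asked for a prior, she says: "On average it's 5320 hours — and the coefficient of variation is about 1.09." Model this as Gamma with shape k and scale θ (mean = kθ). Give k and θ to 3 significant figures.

For Gamma(k, scale θ): mean = kθ, variance = kθ², so CV = 1/√k.
CV = 1.09, hence k = 1/CV² = 0.842.
Then θ = mean/k = 5320/0.842 = 6320.

k ≈ 0.842, θ ≈ 6320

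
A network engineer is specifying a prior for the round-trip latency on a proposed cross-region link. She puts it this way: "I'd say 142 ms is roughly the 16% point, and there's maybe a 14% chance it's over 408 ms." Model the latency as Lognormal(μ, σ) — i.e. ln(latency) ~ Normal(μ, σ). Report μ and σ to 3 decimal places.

If T ~ Lognormal(μ,σ) then ln T ~ Normal(μ,σ), so the p-quantile of ln T is μ + z_p·σ.
ln(142) = 4.956 and ln(408) = 6.011; z_{0.16} = -0.9945, z_{0.86} = 1.08.
σ = (6.011 − 4.956)/(1.08 − (-0.9945)) = 0.509.
μ = 4.956 − (-0.9945)·0.509 = 5.462.

μ ≈ 5.462, σ ≈ 0.509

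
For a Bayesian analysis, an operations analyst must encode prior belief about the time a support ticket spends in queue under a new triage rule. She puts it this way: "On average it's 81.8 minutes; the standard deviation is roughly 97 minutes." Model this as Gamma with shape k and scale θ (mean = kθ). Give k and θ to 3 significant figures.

k ≈ 0.711, θ ≈ 115

For Gamma(k, scale θ): mean = kθ, variance = kθ², so CV = 1/√k.
CV = SD/mean = 97/81.8 = 1.186, hence k = 1/CV² = 0.711.
Then θ = mean/k = 81.8/0.711 = 115.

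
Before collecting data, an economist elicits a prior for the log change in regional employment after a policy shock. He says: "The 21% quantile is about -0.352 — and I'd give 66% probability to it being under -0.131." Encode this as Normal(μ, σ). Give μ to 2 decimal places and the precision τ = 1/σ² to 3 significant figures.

μ = -0.21, τ = 30.4

For Normal(μ,σ), the p-quantile is μ + z_p·σ. Here z_{0.21} = -0.8064, z_{0.66} = 0.4125.
So -0.352 = μ − 0.8064σ and -0.131 = μ + 0.4125σ.
Subtracting: σ = (-0.131 − -0.352)/(0.4125 − (-0.8064)) = 0.18.
Then μ = -0.352 − (-0.8064)·0.18 = -0.21.
Precision τ = 1/σ² = 1/0.1813² = 30.4.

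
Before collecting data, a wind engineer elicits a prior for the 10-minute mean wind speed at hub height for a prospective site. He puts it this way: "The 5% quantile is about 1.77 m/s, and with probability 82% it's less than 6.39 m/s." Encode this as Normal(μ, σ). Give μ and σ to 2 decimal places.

μ = 4.74, σ = 1.80

For Normal(μ,σ), the p-quantile is μ + z_p·σ. Here z_{0.05} = -1.645, z_{0.82} = 0.9154.
So 1.77 = μ − 1.645σ and 6.39 = μ + 0.9154σ.
Subtracting: σ = (6.39 − 1.77)/(0.9154 − (-1.645)) = 1.80.
Then μ = 1.77 − (-1.645)·1.80 = 4.74.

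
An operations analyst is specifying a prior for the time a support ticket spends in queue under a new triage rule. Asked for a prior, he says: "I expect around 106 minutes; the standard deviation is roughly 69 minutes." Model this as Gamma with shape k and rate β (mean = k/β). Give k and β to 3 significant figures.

For Gamma(k, rate β): mean = k/β, variance = k/β², so CV = 1/√k.
CV = SD/mean = 69/106 = 0.6509, hence k = 1/CV² = 2.36.
Then β = k/mean = 2.36/106 = 0.0223.

k ≈ 2.36, β ≈ 0.0223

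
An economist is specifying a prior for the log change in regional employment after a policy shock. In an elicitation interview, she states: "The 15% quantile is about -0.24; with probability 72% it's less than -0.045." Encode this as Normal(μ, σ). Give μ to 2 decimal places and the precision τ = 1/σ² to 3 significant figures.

μ = -0.12, τ = 69

For Normal(μ,σ), the p-quantile is μ + z_p·σ. Here z_{0.15} = -1.036, z_{0.72} = 0.5828.
So -0.24 = μ − 1.036σ and -0.045 = μ + 0.5828σ.
Subtracting: σ = (-0.045 − -0.24)/(0.5828 − (-1.036)) = 0.12.
Then μ = -0.24 − (-1.036)·0.12 = -0.12.
Precision τ = 1/σ² = 1/0.1204² = 69.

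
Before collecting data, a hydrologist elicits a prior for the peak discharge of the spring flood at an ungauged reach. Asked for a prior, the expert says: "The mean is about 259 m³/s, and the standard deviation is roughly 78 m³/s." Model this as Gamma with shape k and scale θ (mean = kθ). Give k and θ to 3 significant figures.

For Gamma(k, scale θ): mean = kθ, variance = kθ², so CV = 1/√k.
CV = SD/mean = 78/259 = 0.3012, hence k = 1/CV² = 11.
Then θ = mean/k = 259/11 = 23.5.

k ≈ 11, θ ≈ 23.5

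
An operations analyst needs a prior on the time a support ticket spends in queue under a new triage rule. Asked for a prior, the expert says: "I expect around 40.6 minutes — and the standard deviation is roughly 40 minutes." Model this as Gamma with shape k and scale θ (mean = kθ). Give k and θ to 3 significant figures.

k ≈ 1.03, θ ≈ 39.4

For Gamma(k, scale θ): mean = kθ, variance = kθ², so CV = 1/√k.
CV = SD/mean = 40/40.6 = 0.9852, hence k = 1/CV² = 1.03.
Then θ = mean/k = 40.6/1.03 = 39.4.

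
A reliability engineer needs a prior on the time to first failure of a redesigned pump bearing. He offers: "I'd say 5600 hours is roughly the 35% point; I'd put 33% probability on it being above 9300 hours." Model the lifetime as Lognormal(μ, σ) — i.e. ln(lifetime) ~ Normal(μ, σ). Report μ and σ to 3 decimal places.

If T ~ Lognormal(μ,σ) then ln T ~ Normal(μ,σ), so the p-quantile of ln T is μ + z_p·σ.
ln(5600) = 8.631 and ln(9300) = 9.138; z_{0.35} = -0.3853, z_{0.67} = 0.4399.
σ = (9.138 − 8.631)/(0.4399 − (-0.3853)) = 0.615.
μ = 8.631 − (-0.3853)·0.615 = 8.867.

μ ≈ 8.867, σ ≈ 0.615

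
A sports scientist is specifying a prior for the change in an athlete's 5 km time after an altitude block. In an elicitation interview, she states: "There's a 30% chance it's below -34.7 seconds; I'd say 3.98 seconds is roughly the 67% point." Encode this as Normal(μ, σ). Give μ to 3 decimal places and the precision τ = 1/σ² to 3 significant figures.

μ = -13.666, τ = 0.000622

The p-quantile of Normal(μ,σ) is μ + z_p·σ, with z_{0.3} = -0.5244 and z_{0.67} = 0.4399.
Eliminate σ: μ = (z₂·x₁ − z₁·x₂)/(z₂ − z₁) = (0.4399·-34.7 − (-0.5244)·3.98)/0.9643 = -13.666.
Then σ = (x₂ − x₁)/(z₂ − z₁) = (3.98 − -34.7)/0.9643 = 40.111.
Precision τ = 1/σ² = 1/40.11² = 0.000622.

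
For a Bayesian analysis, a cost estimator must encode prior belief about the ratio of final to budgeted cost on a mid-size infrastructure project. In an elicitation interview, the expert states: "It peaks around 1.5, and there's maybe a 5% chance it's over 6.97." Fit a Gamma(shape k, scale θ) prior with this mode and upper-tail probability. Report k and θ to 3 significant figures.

Gamma(k,θ) with k>1 has mode (k−1)θ, so θ = 1.5/(k−1).
Need P(X < 6.97) = 0.95 with θ tied to k this way. Start at k = 2, θ = 1.5: P(X<6.97) ≈ 0.946.
Too low — raise k to concentrate. Iterating converges to k ≈ 2.03.
Then θ = 1.5/(2.03−1) ≈ 1.45.

k ≈ 2.03, θ ≈ 1.45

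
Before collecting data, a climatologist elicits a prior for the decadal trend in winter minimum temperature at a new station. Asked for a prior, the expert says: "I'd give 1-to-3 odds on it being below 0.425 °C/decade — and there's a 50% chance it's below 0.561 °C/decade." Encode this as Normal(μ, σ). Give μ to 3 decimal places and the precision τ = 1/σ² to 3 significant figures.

The p-quantile of Normal(μ,σ) is μ + z_p·σ, with z_{0.25} = -0.6745 and z_{0.5} = 0.
Eliminate σ: μ = (z₂·x₁ − z₁·x₂)/(z₂ − z₁) = (0·0.425 − (-0.6745)·0.561)/0.6745 = 0.561.
Then σ = (x₂ − x₁)/(z₂ − z₁) = (0.561 − 0.425)/0.6745 = 0.202.
Precision τ = 1/σ² = 1/0.2016² = 24.6.

μ = 0.561, τ = 24.6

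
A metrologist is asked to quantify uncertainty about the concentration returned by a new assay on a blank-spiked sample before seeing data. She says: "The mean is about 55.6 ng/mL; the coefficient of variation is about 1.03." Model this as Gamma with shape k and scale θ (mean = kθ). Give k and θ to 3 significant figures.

For Gamma(k, scale θ): mean = kθ, variance = kθ², so CV = 1/√k.
CV = 1.03, hence k = 1/CV² = 0.943.
Then θ = mean/k = 55.6/0.943 = 59.

k ≈ 0.943, θ ≈ 59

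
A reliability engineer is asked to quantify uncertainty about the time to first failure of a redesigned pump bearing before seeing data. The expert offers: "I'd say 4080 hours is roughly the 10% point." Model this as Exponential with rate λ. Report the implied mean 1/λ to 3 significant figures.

P(T < 4080.0) = 1 − e^(−λ·4080.0) = 0.1, so λ = −ln(1−0.1)/4080.0 = −ln(0.9)/4080.0 = 2.58e-05.
Mean = 1/λ = 38700 hours.

mean ≈ 38700 hours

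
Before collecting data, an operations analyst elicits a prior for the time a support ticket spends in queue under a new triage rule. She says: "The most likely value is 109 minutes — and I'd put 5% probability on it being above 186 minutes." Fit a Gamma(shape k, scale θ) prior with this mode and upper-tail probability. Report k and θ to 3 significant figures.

k ≈ 10.8, θ ≈ 11.2

Gamma(k,θ) with k>1 has mode (k−1)θ, so θ = 109/(k−1).
Need P(X < 186) = 0.95 with θ tied to k this way. Start at k = 2, θ = 109: P(X<186) ≈ 0.509.
Too low — raise k to concentrate. Iterating converges to k ≈ 10.8.
Then θ = 109/(10.8−1) ≈ 11.2.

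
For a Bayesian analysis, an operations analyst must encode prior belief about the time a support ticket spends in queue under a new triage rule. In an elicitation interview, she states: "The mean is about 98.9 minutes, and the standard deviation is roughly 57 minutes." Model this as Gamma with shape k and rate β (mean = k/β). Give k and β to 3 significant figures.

k ≈ 3.01, β ≈ 0.0304

For Gamma(k, rate β): mean = k/β, variance = k/β², so CV = 1/√k.
CV = SD/mean = 57/98.9 = 0.5763, hence k = 1/CV² = 3.01.
Then β = k/mean = 3.01/98.9 = 0.0304.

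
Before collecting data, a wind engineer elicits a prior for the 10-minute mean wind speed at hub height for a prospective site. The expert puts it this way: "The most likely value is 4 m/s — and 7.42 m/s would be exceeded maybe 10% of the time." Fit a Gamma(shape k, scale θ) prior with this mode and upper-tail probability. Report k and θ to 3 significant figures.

k ≈ 6, θ ≈ 0.8

Gamma(k,θ) with k>1 has mode (k−1)θ, so θ = 4/(k−1).
Need P(X < 7.42) = 0.9 with θ tied to k this way. Start at k = 2, θ = 4: P(X<7.42) ≈ 0.553.
Too low — raise k to concentrate. Iterating converges to k ≈ 6.
Then θ = 4/(6−1) ≈ 0.8.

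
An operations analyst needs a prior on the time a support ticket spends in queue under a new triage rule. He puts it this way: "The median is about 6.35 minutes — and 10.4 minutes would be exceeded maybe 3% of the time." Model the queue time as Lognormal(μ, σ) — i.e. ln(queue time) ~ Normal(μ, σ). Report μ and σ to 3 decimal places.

If T ~ Lognormal(μ,σ) then ln T ~ Normal(μ,σ), so the p-quantile of ln T is μ + z_p·σ.
ln(6.35) = 1.848 and ln(10.4) = 2.342; z_{0.5} = 0, z_{0.97} = 1.881.
σ = (2.342 − 1.848)/(1.881 − (0)) = 0.262.
μ = 1.848 − (0)·0.262 = 1.848.

μ ≈ 1.848, σ ≈ 0.262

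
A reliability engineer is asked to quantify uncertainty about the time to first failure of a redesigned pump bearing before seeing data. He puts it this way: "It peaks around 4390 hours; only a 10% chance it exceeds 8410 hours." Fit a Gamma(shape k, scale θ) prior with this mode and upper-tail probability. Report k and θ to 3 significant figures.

Gamma(k,θ) with k>1 has mode (k−1)θ, so θ = 4390/(k−1).
Need P(X < 8410) = 0.9 with θ tied to k this way. Start at k = 2, θ = 4390: P(X<8410) ≈ 0.571.
Too low — raise k to concentrate. Iterating converges to k ≈ 5.53.
Then θ = 4390/(5.53−1) ≈ 970.

k ≈ 5.53, θ ≈ 970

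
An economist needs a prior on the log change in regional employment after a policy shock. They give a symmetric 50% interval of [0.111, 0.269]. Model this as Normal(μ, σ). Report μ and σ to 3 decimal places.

μ = 0.190, σ = 0.117

A symmetric 50% interval runs μ ± z·σ with z = 0.6745.
Half-width = 0.079, so σ = 0.079/0.6745 = 0.117.
μ is the interval midpoint, 0.190.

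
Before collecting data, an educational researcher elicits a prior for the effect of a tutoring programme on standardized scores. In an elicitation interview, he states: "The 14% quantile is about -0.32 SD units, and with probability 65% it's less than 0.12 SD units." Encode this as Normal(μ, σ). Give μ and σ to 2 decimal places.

μ = 0.00, σ = 0.30

For Normal(μ,σ), the p-quantile is μ + z_p·σ. Here z_{0.14} = -1.08, z_{0.65} = 0.3853.
So -0.32 = μ − 1.08σ and 0.12 = μ + 0.3853σ.
Subtracting: σ = (0.12 − -0.32)/(0.3853 − (-1.08)) = 0.30.
Then μ = -0.32 − (-1.08)·0.30 = 0.00.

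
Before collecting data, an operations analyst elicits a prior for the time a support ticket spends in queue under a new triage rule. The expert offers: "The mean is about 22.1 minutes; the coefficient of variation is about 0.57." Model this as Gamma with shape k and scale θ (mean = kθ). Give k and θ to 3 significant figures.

For Gamma(k, scale θ): mean = kθ, variance = kθ², so CV = 1/√k.
CV = 0.57, hence k = 1/CV² = 3.08.
Then θ = mean/k = 22.1/3.08 = 7.18.

k ≈ 3.08, θ ≈ 7.18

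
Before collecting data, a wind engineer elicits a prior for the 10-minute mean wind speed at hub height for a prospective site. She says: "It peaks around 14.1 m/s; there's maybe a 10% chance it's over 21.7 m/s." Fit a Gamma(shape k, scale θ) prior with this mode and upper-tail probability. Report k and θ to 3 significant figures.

Gamma(k,θ) with k>1 has mode (k−1)θ, so θ = 14.1/(k−1).
Need P(X < 21.7) = 0.9 with θ tied to k this way. Start at k = 2, θ = 14.1: P(X<21.7) ≈ 0.455.
Too low — raise k to concentrate. Iterating converges to k ≈ 11.
Then θ = 14.1/(11−1) ≈ 1.4.

k ≈ 11, θ ≈ 1.4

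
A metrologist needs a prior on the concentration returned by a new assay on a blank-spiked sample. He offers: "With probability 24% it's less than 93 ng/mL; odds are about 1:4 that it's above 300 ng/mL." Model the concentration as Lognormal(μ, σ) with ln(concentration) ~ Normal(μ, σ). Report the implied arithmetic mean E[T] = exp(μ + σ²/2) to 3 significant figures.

If T ~ Lognormal(μ,σ) then ln T ~ Normal(μ,σ), so the p-quantile of ln T is μ + z_p·σ.
ln(93) = 4.533 and ln(300) = 5.704; z_{0.24} = -0.7063, z_{0.8} = 0.8416.
σ = (5.704 − 4.533)/(0.8416 − (-0.7063)) = 0.757.
μ = 4.533 − (-0.7063)·0.757 = 5.067.
E[T] = exp(μ + σ²/2) = exp(5.067 + 0.2862) = 211 ng/mL.

E[T] ≈ 211 ng/mL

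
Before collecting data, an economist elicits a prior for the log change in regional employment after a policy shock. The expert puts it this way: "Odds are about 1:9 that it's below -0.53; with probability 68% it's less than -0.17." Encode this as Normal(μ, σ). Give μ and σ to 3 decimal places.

μ = -0.266, σ = 0.206

For Normal(μ,σ), the p-quantile is μ + z_p·σ. Here z_{0.1} = -1.282, z_{0.68} = 0.4677.
So -0.53 = μ − 1.282σ and -0.17 = μ + 0.4677σ.
Subtracting: σ = (-0.17 − -0.53)/(0.4677 − (-1.282)) = 0.206.
Then μ = -0.53 − (-1.282)·0.206 = -0.266.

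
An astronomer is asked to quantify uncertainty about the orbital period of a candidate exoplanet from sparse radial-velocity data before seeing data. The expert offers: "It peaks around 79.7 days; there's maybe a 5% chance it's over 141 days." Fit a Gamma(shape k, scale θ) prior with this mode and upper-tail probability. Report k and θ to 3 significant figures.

Gamma(k,θ) with k>1 has mode (k−1)θ, so θ = 79.7/(k−1).
Need P(X < 141) = 0.95 with θ tied to k this way. Start at k = 2, θ = 79.7: P(X<141) ≈ 0.528.
Too low — raise k to concentrate. Iterating converges to k ≈ 9.57.
Then θ = 79.7/(9.57−1) ≈ 9.3.

k ≈ 9.57, θ ≈ 9.3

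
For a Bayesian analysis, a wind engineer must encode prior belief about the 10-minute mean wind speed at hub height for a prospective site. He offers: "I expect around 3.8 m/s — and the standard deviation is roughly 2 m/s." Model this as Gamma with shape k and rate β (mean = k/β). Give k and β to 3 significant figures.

k ≈ 3.61, β ≈ 0.95

For Gamma(k, rate β): mean = k/β, variance = k/β², so CV = 1/√k.
CV = SD/mean = 2/3.8 = 0.5263, hence k = 1/CV² = 3.61.
Then β = k/mean = 3.61/3.8 = 0.95.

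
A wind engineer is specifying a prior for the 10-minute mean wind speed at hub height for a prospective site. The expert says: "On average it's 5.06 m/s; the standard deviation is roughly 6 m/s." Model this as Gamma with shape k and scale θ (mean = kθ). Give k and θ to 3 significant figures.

For Gamma(k, scale θ): mean = kθ, variance = kθ², so CV = 1/√k.
CV = SD/mean = 6/5.06 = 1.186, hence k = 1/CV² = 0.711.
Then θ = mean/k = 5.06/0.711 = 7.11.

k ≈ 0.711, θ ≈ 7.11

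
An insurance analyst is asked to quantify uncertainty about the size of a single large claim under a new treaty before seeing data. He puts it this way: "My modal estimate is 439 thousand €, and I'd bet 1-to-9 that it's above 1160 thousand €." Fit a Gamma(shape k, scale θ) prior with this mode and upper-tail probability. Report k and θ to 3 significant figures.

Gamma(k,θ) with k>1 has mode (k−1)θ, so θ = 439/(k−1).
Need P(X < 1160) = 0.9 with θ tied to k this way. Start at k = 2, θ = 439: P(X<1160) ≈ 0.741.
Too low — raise k to concentrate. Iterating converges to k ≈ 3.03.
Then θ = 439/(3.03−1) ≈ 216.

k ≈ 3.03, θ ≈ 216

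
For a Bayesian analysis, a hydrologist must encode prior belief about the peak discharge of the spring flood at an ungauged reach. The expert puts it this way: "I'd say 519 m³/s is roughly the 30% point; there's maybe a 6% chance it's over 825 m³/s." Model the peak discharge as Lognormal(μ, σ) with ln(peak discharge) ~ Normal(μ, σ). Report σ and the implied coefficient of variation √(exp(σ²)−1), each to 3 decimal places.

If T ~ Lognormal(μ,σ) then ln T ~ Normal(μ,σ), so the p-quantile of ln T is μ + z_p·σ.
ln(519) = 6.252 and ln(825) = 6.715; z_{0.3} = -0.5244, z_{0.94} = 1.555.
σ = (6.715 − 6.252)/(1.555 − (-0.5244)) = 0.223.
μ = 6.252 − (-0.5244)·0.223 = 6.369.
CV = √(exp(σ²)−1) = √(exp(0.0497)−1) = 0.226.

σ ≈ 0.223, CV ≈ 0.226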